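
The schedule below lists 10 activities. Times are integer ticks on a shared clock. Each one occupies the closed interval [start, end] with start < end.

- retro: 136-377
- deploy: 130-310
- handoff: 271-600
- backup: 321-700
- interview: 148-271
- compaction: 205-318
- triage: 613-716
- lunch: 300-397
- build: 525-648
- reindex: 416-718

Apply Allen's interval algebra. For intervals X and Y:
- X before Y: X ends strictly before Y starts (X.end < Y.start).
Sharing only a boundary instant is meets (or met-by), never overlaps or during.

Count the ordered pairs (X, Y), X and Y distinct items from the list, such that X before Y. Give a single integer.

Checking all 90 ordered pairs for relation 'before'; matching pairs in alphabetical order:
(compaction, backup): compaction before backup ✓
(compaction, build): compaction before build ✓
(compaction, reindex): compaction before reindex ✓
(compaction, triage): compaction before triage ✓
(deploy, backup): deploy before backup ✓
(deploy, build): deploy before build ✓
(deploy, reindex): deploy before reindex ✓
(deploy, triage): deploy before triage ✓
(handoff, triage): handoff before triage ✓
(interview, backup): interview before backup ✓
(interview, build): interview before build ✓
(interview, lunch): interview before lunch ✓
(interview, reindex): interview before reindex ✓
(interview, triage): interview before triage ✓
(lunch, build): lunch before build ✓
(lunch, reindex): lunch before reindex ✓
(lunch, triage): lunch before triage ✓
(retro, build): retro before build ✓
(retro, reindex): retro before reindex ✓
(retro, triage): retro before triage ✓
Count: 20.

20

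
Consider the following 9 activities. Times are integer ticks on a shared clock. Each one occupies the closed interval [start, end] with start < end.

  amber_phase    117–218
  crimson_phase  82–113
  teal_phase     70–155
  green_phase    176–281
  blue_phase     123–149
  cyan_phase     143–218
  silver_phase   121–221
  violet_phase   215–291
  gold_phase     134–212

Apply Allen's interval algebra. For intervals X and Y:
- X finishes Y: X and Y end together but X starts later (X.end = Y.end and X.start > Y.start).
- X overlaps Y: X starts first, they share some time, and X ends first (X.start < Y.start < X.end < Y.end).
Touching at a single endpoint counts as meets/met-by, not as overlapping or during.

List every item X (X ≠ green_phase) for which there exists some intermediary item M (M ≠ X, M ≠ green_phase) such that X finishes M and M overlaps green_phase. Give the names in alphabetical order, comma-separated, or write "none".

Target green_phase = [176, 281].
Intermediaries M with M overlaps green_phase: amber_phase, cyan_phase, gold_phase, silver_phase.
Via amber_phase — items with X finishes amber_phase: cyan_phase.
Via cyan_phase — items with X finishes cyan_phase: none.
Via gold_phase — items with X finishes gold_phase: none.
Via silver_phase — items with X finishes silver_phase: none.
Union: cyan_phase.

cyan_phase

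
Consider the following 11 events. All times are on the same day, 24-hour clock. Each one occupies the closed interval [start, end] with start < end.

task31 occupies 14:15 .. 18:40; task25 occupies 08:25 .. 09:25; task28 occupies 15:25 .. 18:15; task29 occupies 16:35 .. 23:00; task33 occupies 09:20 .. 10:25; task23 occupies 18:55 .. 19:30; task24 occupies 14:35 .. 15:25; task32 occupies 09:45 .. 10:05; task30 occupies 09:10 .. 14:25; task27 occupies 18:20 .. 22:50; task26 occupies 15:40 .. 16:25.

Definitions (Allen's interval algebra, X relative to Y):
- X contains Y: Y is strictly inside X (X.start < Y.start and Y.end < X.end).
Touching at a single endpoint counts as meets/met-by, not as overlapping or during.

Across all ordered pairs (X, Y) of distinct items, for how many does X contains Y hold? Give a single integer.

10

Checking all 110 ordered pairs for relation 'contains'; matching pairs in alphabetical order:
(task27, task23): task27 contains task23 ✓
(task28, task26): task28 contains task26 ✓
(task29, task23): task29 contains task23 ✓
(task29, task27): task29 contains task27 ✓
(task30, task32): task30 contains task32 ✓
(task30, task33): task30 contains task33 ✓
(task31, task24): task31 contains task24 ✓
(task31, task26): task31 contains task26 ✓
(task31, task28): task31 contains task28 ✓
(task33, task32): task33 contains task32 ✓
Count: 10.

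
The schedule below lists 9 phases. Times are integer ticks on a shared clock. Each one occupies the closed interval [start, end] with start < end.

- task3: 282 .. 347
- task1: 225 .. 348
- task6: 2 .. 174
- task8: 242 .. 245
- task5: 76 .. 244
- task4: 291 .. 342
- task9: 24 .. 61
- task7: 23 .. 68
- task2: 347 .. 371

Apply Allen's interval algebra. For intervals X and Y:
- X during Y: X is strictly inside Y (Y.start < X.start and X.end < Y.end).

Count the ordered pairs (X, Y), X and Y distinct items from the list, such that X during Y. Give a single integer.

7

Checking all 72 ordered pairs for relation 'during'; matching pairs in alphabetical order:
(task3, task1): task3 during task1 ✓
(task4, task1): task4 during task1 ✓
(task4, task3): task4 during task3 ✓
(task7, task6): task7 during task6 ✓
(task8, task1): task8 during task1 ✓
(task9, task6): task9 during task6 ✓
(task9, task7): task9 during task7 ✓
Count: 7.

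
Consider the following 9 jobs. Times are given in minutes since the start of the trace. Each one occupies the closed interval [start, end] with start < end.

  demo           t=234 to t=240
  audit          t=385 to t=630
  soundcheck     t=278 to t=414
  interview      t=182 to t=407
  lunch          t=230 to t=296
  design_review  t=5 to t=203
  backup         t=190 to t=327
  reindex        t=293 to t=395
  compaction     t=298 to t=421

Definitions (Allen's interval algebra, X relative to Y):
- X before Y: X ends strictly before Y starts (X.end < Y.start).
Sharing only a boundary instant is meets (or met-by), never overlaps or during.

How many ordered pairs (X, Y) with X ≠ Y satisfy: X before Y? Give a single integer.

13

Checking all 72 ordered pairs for relation 'before'; matching pairs in alphabetical order:
(backup, audit): backup before audit ✓
(demo, audit): demo before audit ✓
(demo, compaction): demo before compaction ✓
(demo, reindex): demo before reindex ✓
(demo, soundcheck): demo before soundcheck ✓
(design_review, audit): design_review before audit ✓
(design_review, compaction): design_review before compaction ✓
(design_review, demo): design_review before demo ✓
(design_review, lunch): design_review before lunch ✓
(design_review, reindex): design_review before reindex ✓
(design_review, soundcheck): design_review before soundcheck ✓
(lunch, audit): lunch before audit ✓
(lunch, compaction): lunch before compaction ✓
Count: 13.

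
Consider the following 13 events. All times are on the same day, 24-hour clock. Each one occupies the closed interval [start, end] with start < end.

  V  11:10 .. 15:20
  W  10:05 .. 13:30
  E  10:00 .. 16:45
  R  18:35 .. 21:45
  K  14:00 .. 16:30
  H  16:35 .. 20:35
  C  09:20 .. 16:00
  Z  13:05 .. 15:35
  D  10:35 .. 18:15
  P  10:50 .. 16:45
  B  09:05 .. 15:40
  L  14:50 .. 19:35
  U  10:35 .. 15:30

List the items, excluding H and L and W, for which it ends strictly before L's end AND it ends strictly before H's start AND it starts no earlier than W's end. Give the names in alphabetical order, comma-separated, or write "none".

Conditions: its end is strictly before L's end (X.end < 19:35) AND its end is strictly before H's start (X.end < 16:35) AND its start is no earlier than W's end (X.start >= 13:30).
B: end 15:40 < 19:35? ✓; end 15:40 < 16:35? ✓; start 09:05 >= 13:30? ✗ → no.
C: end 16:00 < 19:35? ✓; end 16:00 < 16:35? ✓; start 09:20 >= 13:30? ✗ → no.
D: end 18:15 < 19:35? ✓; end 18:15 < 16:35? ✗; start 10:35 >= 13:30? ✗ → no.
E: end 16:45 < 19:35? ✓; end 16:45 < 16:35? ✗; start 10:00 >= 13:30? ✗ → no.
K: end 16:30 < 19:35? ✓; end 16:30 < 16:35? ✓; start 14:00 >= 13:30? ✓ → yes.
P: end 16:45 < 19:35? ✓; end 16:45 < 16:35? ✗; start 10:50 >= 13:30? ✗ → no.
R: end 21:45 < 19:35? ✗; end 21:45 < 16:35? ✗; start 18:35 >= 13:30? ✓ → no.
U: end 15:30 < 19:35? ✓; end 15:30 < 16:35? ✓; start 10:35 >= 13:30? ✗ → no.
V: end 15:20 < 19:35? ✓; end 15:20 < 16:35? ✓; start 11:10 >= 13:30? ✗ → no.
Z: end 15:35 < 19:35? ✓; end 15:35 < 16:35? ✓; start 13:05 >= 13:30? ✗ → no.
Result: K.

K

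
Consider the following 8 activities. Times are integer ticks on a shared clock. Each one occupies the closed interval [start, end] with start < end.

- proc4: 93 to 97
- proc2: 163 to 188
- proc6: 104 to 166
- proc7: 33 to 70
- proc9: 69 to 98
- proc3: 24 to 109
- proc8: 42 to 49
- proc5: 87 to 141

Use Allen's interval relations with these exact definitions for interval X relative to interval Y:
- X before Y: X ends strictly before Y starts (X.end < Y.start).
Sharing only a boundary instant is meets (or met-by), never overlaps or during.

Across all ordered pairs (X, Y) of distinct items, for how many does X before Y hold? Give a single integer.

15

Checking all 56 ordered pairs for relation 'before'; matching pairs in alphabetical order:
(proc3, proc2): proc3 before proc2 ✓
(proc4, proc2): proc4 before proc2 ✓
(proc4, proc6): proc4 before proc6 ✓
(proc5, proc2): proc5 before proc2 ✓
(proc7, proc2): proc7 before proc2 ✓
(proc7, proc4): proc7 before proc4 ✓
(proc7, proc5): proc7 before proc5 ✓
(proc7, proc6): proc7 before proc6 ✓
(proc8, proc2): proc8 before proc2 ✓
(proc8, proc4): proc8 before proc4 ✓
(proc8, proc5): proc8 before proc5 ✓
(proc8, proc6): proc8 before proc6 ✓
(proc8, proc9): proc8 before proc9 ✓
(proc9, proc2): proc9 before proc2 ✓
(proc9, proc6): proc9 before proc6 ✓
Count: 15.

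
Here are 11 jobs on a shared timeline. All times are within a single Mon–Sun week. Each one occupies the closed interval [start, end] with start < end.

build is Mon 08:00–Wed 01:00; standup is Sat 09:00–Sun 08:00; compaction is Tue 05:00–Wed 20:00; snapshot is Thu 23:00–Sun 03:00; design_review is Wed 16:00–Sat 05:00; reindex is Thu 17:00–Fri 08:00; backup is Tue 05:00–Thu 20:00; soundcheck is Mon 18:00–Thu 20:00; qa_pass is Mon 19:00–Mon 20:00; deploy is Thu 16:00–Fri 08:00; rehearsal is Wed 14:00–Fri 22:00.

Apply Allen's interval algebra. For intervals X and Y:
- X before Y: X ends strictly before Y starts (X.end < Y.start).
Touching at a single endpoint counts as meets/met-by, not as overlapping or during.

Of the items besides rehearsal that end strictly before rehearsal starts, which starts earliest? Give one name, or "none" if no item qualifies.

build

Target rehearsal = [Wed 14:00, Fri 22:00].
backup [Tue 05:00, Thu 20:00] → overlaps → excluded.
build [Mon 08:00, Wed 01:00] → before → candidate.
compaction [Tue 05:00, Wed 20:00] → overlaps → excluded.
deploy [Thu 16:00, Fri 08:00] → during → excluded.
design_review [Wed 16:00, Sat 05:00] → overlapped-by → excluded.
qa_pass [Mon 19:00, Mon 20:00] → before → candidate.
reindex [Thu 17:00, Fri 08:00] → during → excluded.
snapshot [Thu 23:00, Sun 03:00] → overlapped-by → excluded.
soundcheck [Mon 18:00, Thu 20:00] → overlaps → excluded.
standup [Sat 09:00, Sun 08:00] → after → excluded.
Among candidates, earliest start is Mon 08:00 → build.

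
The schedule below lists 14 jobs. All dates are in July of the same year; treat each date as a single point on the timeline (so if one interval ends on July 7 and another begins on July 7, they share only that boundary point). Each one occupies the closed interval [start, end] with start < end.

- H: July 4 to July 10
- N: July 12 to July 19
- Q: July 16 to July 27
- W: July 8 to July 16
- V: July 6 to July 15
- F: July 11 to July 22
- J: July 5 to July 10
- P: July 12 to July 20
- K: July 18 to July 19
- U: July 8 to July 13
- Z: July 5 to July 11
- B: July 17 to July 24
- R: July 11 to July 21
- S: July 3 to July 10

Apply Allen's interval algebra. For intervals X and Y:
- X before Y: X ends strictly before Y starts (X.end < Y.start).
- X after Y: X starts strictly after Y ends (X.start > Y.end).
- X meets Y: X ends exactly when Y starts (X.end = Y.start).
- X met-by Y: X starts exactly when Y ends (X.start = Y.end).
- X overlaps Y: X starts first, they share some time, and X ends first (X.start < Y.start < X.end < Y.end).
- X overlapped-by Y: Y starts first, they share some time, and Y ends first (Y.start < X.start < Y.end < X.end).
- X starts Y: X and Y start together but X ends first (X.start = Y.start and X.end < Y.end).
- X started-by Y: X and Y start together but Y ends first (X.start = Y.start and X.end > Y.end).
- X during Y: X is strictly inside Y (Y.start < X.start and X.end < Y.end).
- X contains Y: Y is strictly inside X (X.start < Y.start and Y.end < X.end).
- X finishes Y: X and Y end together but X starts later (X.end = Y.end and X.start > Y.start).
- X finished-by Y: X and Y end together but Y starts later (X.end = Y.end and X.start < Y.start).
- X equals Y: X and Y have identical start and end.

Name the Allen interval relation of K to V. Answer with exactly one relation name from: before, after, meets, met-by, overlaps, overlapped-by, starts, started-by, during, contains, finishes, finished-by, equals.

after

K = [July 18, July 19]; V = [July 6, July 15].
Compare endpoints: K.start > V.start, K.start > V.end, K.end > V.start, K.end > V.end.
That pattern is 'after'.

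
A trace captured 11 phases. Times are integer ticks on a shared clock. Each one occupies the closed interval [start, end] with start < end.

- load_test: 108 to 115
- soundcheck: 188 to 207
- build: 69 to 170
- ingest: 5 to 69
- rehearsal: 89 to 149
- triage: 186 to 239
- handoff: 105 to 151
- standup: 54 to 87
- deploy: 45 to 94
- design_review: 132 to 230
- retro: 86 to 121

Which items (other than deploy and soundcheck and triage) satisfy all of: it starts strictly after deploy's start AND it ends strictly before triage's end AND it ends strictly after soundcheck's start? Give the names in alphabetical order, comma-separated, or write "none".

design_review

Conditions: its start is strictly after deploy's start (X.start > 45) AND its end is strictly before triage's end (X.end < 239) AND its end is strictly after soundcheck's start (X.end > 188).
build: start 69 > 45? ✓; end 170 < 239? ✓; end 170 > 188? ✗ → no.
design_review: start 132 > 45? ✓; end 230 < 239? ✓; end 230 > 188? ✓ → yes.
handoff: start 105 > 45? ✓; end 151 < 239? ✓; end 151 > 188? ✗ → no.
ingest: start 5 > 45? ✗; end 69 < 239? ✓; end 69 > 188? ✗ → no.
load_test: start 108 > 45? ✓; end 115 < 239? ✓; end 115 > 188? ✗ → no.
rehearsal: start 89 > 45? ✓; end 149 < 239? ✓; end 149 > 188? ✗ → no.
retro: start 86 > 45? ✓; end 121 < 239? ✓; end 121 > 188? ✗ → no.
standup: start 54 > 45? ✓; end 87 < 239? ✓; end 87 > 188? ✗ → no.
Result: design_review.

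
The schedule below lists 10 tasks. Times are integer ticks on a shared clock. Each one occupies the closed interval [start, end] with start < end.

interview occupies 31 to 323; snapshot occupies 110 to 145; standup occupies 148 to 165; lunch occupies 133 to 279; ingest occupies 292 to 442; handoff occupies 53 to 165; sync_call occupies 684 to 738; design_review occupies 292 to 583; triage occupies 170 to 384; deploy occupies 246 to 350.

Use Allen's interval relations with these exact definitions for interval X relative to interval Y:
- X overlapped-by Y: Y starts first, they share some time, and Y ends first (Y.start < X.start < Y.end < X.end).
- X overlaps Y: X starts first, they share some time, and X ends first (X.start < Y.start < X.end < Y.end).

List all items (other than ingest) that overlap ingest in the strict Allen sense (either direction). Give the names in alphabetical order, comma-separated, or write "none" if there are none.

deploy, interview, triage

Target ingest = [292, 442].
deploy [246, 350] → overlaps → yes.
design_review [292, 583] → started-by → no.
handoff [53, 165] → before → no.
interview [31, 323] → overlaps → yes.
lunch [133, 279] → before → no.
snapshot [110, 145] → before → no.
standup [148, 165] → before → no.
sync_call [684, 738] → after → no.
triage [170, 384] → overlaps → yes.
Result: deploy, interview, triage.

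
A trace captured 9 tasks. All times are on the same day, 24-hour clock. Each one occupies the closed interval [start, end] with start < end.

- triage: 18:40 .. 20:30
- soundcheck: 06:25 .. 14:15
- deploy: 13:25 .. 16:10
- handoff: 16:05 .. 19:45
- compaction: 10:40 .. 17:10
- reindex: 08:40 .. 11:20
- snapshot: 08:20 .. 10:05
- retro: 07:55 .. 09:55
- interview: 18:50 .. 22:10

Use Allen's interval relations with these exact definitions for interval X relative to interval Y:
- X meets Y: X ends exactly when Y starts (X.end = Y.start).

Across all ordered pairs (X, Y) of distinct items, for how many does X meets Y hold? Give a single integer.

0

Checking all 72 ordered pairs for relation 'meets'; matching pairs in alphabetical order:
No pair satisfies it.
Count: 0.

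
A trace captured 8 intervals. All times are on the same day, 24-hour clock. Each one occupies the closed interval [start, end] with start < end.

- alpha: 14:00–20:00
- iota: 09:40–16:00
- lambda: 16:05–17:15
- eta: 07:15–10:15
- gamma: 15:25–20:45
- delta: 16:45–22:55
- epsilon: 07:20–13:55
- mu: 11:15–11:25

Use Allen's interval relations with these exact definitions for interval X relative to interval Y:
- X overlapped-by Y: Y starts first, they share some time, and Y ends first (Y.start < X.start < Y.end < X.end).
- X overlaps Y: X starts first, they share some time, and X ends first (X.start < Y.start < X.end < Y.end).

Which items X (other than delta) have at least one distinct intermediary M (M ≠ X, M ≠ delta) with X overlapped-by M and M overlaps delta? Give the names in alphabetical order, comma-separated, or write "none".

Target delta = [16:45, 22:55].
Intermediaries M with M overlaps delta: alpha, gamma, lambda.
Via alpha — items with X overlapped-by alpha: gamma.
Via gamma — items with X overlapped-by gamma: none.
Via lambda — items with X overlapped-by lambda: none.
Union: gamma.

gamma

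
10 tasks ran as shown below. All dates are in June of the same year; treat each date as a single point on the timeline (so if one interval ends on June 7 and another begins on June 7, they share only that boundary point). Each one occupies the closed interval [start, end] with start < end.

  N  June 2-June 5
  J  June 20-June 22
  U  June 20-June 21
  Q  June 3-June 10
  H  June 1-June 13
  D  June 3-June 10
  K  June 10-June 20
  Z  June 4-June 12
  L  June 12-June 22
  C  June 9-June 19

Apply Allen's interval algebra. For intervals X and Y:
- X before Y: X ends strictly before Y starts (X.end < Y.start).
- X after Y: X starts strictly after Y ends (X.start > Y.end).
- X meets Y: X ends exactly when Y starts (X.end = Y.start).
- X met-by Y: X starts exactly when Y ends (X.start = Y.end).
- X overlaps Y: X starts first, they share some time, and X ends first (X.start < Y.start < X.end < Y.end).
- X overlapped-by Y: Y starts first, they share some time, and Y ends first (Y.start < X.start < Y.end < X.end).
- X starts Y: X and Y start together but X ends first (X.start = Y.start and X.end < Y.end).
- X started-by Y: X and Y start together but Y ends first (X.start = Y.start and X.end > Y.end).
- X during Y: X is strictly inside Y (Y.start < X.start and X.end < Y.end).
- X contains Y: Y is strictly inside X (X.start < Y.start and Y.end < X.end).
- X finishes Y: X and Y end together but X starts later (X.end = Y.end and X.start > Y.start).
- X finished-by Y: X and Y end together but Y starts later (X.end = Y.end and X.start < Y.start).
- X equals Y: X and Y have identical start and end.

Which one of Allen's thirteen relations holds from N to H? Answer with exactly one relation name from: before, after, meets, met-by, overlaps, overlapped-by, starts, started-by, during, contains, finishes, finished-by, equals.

during

N = [June 2, June 5]; H = [June 1, June 13].
Compare endpoints: N.start > H.start, N.start < H.end, N.end > H.start, N.end < H.end.
That pattern is 'during'.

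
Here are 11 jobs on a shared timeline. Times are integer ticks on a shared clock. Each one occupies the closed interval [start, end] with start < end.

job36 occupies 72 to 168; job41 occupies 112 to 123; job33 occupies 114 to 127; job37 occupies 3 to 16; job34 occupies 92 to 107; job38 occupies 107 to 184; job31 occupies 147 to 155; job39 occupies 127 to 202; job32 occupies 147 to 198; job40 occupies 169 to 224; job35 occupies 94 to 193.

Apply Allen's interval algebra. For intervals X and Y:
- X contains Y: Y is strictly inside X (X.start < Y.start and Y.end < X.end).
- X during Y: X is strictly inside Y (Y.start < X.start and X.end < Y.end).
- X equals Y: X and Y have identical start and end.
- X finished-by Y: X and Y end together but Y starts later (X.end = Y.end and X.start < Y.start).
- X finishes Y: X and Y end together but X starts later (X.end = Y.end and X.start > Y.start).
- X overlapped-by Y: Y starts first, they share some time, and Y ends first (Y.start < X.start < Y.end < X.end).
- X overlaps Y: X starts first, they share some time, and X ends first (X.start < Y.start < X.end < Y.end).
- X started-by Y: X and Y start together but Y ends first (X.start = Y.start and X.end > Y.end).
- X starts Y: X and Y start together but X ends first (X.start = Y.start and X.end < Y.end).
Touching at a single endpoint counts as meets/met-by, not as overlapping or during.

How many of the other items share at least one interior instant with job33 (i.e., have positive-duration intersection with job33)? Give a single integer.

Target job33 = [114, 127].
job31 [147, 155] → after → no.
job32 [147, 198] → after → no.
job34 [92, 107] → before → no.
job35 [94, 193] → contains → counts.
job36 [72, 168] → contains → counts.
job37 [3, 16] → before → no.
job38 [107, 184] → contains → counts.
job39 [127, 202] → met-by → no.
job40 [169, 224] → after → no.
job41 [112, 123] → overlaps → counts.
Total: 4.

4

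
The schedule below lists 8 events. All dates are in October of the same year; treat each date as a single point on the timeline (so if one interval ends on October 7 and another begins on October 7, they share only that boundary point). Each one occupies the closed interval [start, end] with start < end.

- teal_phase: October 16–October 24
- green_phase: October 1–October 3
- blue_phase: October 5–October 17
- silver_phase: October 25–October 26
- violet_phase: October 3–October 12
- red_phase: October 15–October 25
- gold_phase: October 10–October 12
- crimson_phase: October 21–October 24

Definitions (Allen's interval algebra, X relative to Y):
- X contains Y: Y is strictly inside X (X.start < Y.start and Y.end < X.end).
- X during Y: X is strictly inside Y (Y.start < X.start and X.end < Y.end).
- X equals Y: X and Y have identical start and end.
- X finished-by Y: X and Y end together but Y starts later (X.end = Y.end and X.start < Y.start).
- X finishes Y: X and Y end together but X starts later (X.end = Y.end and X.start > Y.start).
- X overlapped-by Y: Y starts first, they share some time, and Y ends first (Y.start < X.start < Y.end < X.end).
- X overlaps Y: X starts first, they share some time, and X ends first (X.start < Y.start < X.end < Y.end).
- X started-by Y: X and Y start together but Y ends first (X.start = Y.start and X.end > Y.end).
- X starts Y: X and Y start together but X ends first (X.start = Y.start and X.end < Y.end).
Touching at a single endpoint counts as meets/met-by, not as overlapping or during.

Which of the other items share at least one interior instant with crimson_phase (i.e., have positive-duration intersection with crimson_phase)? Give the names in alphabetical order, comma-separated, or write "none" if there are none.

red_phase, teal_phase

Target crimson_phase = [October 21, October 24].
blue_phase [October 5, October 17] → before → no.
gold_phase [October 10, October 12] → before → no.
green_phase [October 1, October 3] → before → no.
red_phase [October 15, October 25] → contains → yes.
silver_phase [October 25, October 26] → after → no.
teal_phase [October 16, October 24] → finished-by → yes.
violet_phase [October 3, October 12] → before → no.
Result: red_phase, teal_phase.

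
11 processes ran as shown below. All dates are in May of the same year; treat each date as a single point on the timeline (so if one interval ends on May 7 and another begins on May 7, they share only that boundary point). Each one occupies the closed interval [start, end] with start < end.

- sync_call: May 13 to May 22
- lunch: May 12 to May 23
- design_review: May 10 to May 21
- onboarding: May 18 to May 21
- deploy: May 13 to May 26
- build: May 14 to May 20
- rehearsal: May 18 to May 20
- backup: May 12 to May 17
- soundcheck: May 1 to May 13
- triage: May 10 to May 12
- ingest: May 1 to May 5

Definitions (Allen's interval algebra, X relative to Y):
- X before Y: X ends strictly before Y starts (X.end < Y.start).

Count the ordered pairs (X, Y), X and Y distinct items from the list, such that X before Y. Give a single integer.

Checking all 110 ordered pairs for relation 'before'; matching pairs in alphabetical order:
(backup, onboarding): backup before onboarding ✓
(backup, rehearsal): backup before rehearsal ✓
(ingest, backup): ingest before backup ✓
(ingest, build): ingest before build ✓
(ingest, deploy): ingest before deploy ✓
(ingest, design_review): ingest before design_review ✓
(ingest, lunch): ingest before lunch ✓
(ingest, onboarding): ingest before onboarding ✓
(ingest, rehearsal): ingest before rehearsal ✓
(ingest, sync_call): ingest before sync_call ✓
(ingest, triage): ingest before triage ✓
(soundcheck, build): soundcheck before build ✓
(soundcheck, onboarding): soundcheck before onboarding ✓
(soundcheck, rehearsal): soundcheck before rehearsal ✓
(triage, build): triage before build ✓
(triage, deploy): triage before deploy ✓
(triage, onboarding): triage before onboarding ✓
(triage, rehearsal): triage before rehearsal ✓
(triage, sync_call): triage before sync_call ✓
Count: 19.

19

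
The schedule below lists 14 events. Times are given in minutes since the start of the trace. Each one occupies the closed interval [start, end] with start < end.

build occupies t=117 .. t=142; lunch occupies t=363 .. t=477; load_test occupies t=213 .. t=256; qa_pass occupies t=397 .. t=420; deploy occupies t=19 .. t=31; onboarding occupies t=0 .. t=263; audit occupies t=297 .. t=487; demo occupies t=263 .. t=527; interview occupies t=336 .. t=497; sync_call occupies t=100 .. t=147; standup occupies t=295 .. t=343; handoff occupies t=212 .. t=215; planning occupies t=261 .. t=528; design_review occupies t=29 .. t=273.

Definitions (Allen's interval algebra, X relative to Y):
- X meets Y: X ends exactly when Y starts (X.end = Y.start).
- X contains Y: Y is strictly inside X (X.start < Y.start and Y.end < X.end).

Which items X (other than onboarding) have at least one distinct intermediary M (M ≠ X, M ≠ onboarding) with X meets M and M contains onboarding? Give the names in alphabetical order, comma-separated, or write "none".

none

Target onboarding = [t=0, t=263].
Intermediaries M with M contains onboarding: none.
Union: none.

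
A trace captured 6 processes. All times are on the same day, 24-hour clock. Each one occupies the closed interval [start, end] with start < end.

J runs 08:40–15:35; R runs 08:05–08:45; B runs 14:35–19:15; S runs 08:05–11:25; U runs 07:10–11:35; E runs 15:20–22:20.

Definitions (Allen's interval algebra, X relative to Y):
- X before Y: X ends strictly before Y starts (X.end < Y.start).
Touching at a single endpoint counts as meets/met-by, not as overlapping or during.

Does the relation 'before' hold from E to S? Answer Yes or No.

No

E = [15:20, 22:20], S = [08:05, 11:25].
Actual relation of E to S: after.
Asked whether 'before' holds → No.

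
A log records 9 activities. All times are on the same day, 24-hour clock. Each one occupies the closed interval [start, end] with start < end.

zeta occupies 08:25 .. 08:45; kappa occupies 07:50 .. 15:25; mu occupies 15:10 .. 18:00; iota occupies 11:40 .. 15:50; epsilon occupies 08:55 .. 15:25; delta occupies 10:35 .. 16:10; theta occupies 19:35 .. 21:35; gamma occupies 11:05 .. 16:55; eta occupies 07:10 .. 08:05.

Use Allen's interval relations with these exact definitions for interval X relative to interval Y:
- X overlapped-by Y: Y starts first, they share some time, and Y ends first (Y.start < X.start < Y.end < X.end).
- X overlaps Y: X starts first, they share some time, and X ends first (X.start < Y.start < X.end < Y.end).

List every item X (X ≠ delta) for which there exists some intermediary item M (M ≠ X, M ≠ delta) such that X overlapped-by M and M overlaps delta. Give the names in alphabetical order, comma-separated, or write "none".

Target delta = [10:35, 16:10].
Intermediaries M with M overlaps delta: epsilon, kappa.
Via epsilon — items with X overlapped-by epsilon: gamma, iota, mu.
Via kappa — items with X overlapped-by kappa: gamma, iota, mu.
Union: gamma, iota, mu.

gamma, iota, mu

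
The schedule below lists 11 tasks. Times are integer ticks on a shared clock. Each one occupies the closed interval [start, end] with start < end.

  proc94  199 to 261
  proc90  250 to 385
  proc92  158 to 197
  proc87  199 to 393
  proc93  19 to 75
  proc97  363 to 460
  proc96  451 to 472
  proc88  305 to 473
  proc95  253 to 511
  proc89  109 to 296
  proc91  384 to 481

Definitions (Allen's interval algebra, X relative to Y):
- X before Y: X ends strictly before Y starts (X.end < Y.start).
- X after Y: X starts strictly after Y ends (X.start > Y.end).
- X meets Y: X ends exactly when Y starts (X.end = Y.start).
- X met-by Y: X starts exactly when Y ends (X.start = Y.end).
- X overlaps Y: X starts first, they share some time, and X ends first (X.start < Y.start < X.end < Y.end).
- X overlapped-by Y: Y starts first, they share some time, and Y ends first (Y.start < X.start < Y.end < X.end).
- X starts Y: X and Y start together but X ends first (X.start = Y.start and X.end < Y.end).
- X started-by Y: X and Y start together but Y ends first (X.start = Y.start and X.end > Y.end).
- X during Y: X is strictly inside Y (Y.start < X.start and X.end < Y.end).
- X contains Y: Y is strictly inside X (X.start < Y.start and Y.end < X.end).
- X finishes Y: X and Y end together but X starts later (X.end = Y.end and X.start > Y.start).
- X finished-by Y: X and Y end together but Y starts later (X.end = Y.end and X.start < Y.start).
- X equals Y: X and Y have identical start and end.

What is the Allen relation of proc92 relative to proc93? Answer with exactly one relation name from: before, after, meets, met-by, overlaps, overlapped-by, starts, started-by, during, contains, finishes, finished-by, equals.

after

proc92 = [158, 197]; proc93 = [19, 75].
Compare endpoints: proc92.start > proc93.start, proc92.start > proc93.end, proc92.end > proc93.start, proc92.end > proc93.end.
That pattern is 'after'.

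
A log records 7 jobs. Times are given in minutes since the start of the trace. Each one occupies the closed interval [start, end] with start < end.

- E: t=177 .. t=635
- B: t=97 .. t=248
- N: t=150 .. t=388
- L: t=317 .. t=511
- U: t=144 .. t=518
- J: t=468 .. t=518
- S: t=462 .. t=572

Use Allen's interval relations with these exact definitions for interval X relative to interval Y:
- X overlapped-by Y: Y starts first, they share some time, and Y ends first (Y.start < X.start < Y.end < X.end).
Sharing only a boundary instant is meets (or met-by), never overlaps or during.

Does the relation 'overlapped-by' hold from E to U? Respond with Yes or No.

Yes

E = [t=177, t=635], U = [t=144, t=518].
Actual relation of E to U: overlapped-by.
Asked whether 'overlapped-by' holds → Yes.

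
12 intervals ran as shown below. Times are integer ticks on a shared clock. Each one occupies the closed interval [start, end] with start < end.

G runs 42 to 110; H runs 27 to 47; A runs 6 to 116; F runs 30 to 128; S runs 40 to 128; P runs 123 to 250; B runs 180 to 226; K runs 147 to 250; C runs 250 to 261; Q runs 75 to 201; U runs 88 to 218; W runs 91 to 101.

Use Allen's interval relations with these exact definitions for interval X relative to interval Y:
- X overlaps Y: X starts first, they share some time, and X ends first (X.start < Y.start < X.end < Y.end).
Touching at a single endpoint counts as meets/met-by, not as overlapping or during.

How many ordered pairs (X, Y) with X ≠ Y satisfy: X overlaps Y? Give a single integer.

22

Checking all 132 ordered pairs for relation 'overlaps'; matching pairs in alphabetical order:
(A, F): A overlaps F ✓
(A, Q): A overlaps Q ✓
(A, S): A overlaps S ✓
(A, U): A overlaps U ✓
(F, P): F overlaps P ✓
(F, Q): F overlaps Q ✓
(F, U): F overlaps U ✓
(G, Q): G overlaps Q ✓
(G, U): G overlaps U ✓
(H, F): H overlaps F ✓
(H, G): H overlaps G ✓
(H, S): H overlaps S ✓
(Q, B): Q overlaps B ✓
(Q, K): Q overlaps K ✓
(Q, P): Q overlaps P ✓
(Q, U): Q overlaps U ✓
(S, P): S overlaps P ✓
(S, Q): S overlaps Q ✓
(S, U): S overlaps U ✓
(U, B): U overlaps B ✓
(U, K): U overlaps K ✓
(U, P): U overlaps P ✓
Count: 22.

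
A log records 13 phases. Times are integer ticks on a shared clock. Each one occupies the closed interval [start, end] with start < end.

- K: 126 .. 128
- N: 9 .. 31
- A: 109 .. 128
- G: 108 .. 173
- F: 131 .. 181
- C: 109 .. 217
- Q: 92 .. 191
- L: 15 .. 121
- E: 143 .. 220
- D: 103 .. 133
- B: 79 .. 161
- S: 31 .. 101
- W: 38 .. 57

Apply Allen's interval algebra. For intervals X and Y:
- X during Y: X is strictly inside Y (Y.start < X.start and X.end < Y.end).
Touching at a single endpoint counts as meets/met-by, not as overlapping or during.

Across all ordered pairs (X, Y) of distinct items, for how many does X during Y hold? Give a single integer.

Checking all 156 ordered pairs for relation 'during'; matching pairs in alphabetical order:
(A, B): A during B ✓
(A, D): A during D ✓
(A, G): A during G ✓
(A, Q): A during Q ✓
(D, B): D during B ✓
(D, Q): D during Q ✓
(F, C): F during C ✓
(F, Q): F during Q ✓
(G, Q): G during Q ✓
(K, B): K during B ✓
(K, C): K during C ✓
(K, D): K during D ✓
(K, G): K during G ✓
(K, Q): K during Q ✓
(S, L): S during L ✓
(W, L): W during L ✓
(W, S): W during S ✓
Count: 17.

17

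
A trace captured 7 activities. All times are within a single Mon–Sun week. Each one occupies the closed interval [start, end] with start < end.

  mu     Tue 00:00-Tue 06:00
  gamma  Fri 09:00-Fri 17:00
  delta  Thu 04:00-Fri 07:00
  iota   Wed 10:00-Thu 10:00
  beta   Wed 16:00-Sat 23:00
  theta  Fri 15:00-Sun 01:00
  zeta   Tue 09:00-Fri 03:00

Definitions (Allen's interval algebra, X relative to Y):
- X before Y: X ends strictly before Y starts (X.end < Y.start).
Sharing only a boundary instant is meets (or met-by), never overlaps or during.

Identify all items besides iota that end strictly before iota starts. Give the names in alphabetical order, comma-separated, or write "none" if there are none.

Target iota = [Wed 10:00, Thu 10:00].
beta [Wed 16:00, Sat 23:00] → overlapped-by → no.
delta [Thu 04:00, Fri 07:00] → overlapped-by → no.
gamma [Fri 09:00, Fri 17:00] → after → no.
mu [Tue 00:00, Tue 06:00] → before → yes.
theta [Fri 15:00, Sun 01:00] → after → no.
zeta [Tue 09:00, Fri 03:00] → contains → no.
Result: mu.

mu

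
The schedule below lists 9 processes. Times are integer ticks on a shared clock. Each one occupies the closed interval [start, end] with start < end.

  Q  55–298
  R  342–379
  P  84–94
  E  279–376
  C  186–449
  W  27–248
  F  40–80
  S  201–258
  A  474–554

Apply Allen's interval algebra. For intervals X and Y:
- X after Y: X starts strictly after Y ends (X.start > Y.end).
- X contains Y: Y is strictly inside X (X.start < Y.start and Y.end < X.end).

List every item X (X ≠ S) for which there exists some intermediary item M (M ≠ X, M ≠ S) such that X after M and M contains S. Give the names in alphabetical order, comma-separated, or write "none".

Target S = [201, 258].
Intermediaries M with M contains S: C, Q.
Via C — items with X after C: A.
Via Q — items with X after Q: A, R.
Union: A, R.

A, R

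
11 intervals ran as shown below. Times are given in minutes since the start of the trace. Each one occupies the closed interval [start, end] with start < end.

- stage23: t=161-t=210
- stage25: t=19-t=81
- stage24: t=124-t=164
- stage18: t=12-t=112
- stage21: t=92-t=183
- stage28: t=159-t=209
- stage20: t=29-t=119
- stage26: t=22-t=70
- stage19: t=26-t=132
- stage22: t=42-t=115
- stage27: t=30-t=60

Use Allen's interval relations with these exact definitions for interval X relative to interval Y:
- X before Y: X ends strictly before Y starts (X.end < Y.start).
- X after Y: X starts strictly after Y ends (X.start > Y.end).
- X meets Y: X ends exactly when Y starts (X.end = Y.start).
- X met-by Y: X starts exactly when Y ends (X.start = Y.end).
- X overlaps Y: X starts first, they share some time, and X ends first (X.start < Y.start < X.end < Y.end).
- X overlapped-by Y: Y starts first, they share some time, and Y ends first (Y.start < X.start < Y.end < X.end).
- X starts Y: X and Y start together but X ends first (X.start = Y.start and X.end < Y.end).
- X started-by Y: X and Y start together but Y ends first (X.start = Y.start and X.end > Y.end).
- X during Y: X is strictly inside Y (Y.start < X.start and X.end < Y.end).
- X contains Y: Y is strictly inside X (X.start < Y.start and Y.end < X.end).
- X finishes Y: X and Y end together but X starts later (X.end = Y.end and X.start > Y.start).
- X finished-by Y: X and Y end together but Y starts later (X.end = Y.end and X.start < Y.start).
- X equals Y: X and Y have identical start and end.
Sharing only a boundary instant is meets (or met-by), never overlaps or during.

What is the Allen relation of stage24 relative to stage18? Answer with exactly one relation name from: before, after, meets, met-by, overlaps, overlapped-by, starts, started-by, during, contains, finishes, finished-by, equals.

after

stage24 = [t=124, t=164]; stage18 = [t=12, t=112].
Compare endpoints: stage24.start > stage18.start, stage24.start > stage18.end, stage24.end > stage18.start, stage24.end > stage18.end.
That pattern is 'after'.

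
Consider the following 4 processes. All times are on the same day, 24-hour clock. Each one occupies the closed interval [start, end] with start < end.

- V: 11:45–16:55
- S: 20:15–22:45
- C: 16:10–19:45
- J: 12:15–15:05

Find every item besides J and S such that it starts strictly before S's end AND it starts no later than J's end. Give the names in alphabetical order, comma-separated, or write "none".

Conditions: its start is strictly before S's end (X.start < 22:45) AND its start is no later than J's end (X.start <= 15:05).
C: start 16:10 < 22:45? ✓; start 16:10 <= 15:05? ✗ → no.
V: start 11:45 < 22:45? ✓; start 11:45 <= 15:05? ✓ → yes.
Result: V.

V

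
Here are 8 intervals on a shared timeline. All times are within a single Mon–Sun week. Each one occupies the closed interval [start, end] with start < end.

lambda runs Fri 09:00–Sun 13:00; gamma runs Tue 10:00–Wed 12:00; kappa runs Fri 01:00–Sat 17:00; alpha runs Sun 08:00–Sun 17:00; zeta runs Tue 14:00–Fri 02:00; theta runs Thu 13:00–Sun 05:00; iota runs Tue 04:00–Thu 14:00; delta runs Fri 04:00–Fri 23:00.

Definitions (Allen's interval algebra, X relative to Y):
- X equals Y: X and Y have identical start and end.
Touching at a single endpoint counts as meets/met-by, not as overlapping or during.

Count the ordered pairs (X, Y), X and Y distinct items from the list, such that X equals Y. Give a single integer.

0

Checking all 56 ordered pairs for relation 'equals'; matching pairs in alphabetical order:
No pair satisfies it.
Count: 0.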